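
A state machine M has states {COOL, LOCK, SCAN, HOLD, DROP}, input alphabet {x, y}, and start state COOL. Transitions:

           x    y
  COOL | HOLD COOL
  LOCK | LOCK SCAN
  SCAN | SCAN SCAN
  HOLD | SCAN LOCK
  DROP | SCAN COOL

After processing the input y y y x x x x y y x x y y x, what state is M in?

SCAN

start at COOL
read 'y': COOL → COOL
read 'y': COOL → COOL
read 'y': COOL → COOL
read 'x': COOL → HOLD
read 'x': HOLD → SCAN
read 'x': SCAN → SCAN
read 'x': SCAN → SCAN
read 'y': SCAN → SCAN
read 'y': SCAN → SCAN
read 'x': SCAN → SCAN
read 'x': SCAN → SCAN
read 'y': SCAN → SCAN
read 'y': SCAN → SCAN
read 'x': SCAN → SCAN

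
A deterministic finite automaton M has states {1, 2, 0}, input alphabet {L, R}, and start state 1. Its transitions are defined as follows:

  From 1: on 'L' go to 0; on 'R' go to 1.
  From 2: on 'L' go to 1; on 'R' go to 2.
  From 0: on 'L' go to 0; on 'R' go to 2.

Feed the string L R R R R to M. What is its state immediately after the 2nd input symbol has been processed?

2

1 → 0 → 2
After 2 symbols: 2.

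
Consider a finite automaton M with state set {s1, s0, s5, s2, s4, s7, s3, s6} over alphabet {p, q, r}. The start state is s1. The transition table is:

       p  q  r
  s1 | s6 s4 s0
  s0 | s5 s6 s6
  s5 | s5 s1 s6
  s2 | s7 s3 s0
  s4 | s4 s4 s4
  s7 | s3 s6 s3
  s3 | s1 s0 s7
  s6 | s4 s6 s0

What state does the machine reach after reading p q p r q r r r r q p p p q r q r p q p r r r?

s4

s1 → s6 → s6 → s4 → s4 → s4 → s4 → s4 → s4 → s4 → s4 → s4 → s4 → s4 → s4 → s4 → s4 → s4 → s4 → s4 → s4 → s4 → s4 → s4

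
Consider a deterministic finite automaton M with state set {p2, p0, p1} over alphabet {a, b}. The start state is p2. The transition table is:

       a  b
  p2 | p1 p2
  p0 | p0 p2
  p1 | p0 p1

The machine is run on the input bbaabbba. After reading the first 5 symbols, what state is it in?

p2 → p2 → p2 → p1 → p0 → p2
After 5 symbols: p2.

p2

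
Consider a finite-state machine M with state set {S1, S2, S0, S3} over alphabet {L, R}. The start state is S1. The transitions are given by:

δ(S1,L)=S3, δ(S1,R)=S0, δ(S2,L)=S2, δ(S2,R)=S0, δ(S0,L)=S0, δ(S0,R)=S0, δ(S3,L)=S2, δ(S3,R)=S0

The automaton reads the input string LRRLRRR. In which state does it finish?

S0

S1 → S3 → S0 → S0 → S0 → S0 → S0 → S0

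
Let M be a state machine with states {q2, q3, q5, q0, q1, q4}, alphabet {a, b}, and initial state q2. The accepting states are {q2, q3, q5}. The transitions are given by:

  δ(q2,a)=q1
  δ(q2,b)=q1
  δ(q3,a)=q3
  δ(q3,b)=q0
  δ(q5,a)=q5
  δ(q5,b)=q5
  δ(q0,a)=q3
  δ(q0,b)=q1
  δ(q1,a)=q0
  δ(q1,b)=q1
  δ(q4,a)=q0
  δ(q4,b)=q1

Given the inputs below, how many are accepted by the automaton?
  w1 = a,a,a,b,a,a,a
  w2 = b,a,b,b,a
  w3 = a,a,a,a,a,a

w1: q2 → q1 → q0 → q3 → q0 → q3 → q3 → q3  → end q3, accepted
w2: q2 → q1 → q0 → q1 → q1 → q0  → end q0, rejected
w3: q2 → q1 → q0 → q3 → q3 → q3 → q3  → end q3, accepted

2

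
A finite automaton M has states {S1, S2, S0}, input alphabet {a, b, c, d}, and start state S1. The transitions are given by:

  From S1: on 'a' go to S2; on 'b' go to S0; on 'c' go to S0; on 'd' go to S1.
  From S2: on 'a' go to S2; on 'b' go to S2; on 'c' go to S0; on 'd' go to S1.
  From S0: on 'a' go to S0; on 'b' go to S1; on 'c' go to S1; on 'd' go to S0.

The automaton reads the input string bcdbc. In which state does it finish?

S1 → S0 → S1 → S1 → S0 → S1

S1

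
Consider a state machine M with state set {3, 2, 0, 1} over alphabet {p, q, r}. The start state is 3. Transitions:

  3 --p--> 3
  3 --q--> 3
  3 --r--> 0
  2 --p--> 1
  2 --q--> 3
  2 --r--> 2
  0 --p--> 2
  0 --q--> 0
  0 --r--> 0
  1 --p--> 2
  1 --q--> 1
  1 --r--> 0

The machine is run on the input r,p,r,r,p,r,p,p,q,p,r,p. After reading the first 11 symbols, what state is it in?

start at 3
read 'r': 3 → 0
read 'p': 0 → 2
read 'r': 2 → 2
read 'r': 2 → 2
read 'p': 2 → 1
read 'r': 1 → 0
read 'p': 0 → 2
read 'p': 2 → 1
read 'q': 1 → 1
read 'p': 1 → 2
read 'r': 2 → 2
After 11 symbols: 2.

2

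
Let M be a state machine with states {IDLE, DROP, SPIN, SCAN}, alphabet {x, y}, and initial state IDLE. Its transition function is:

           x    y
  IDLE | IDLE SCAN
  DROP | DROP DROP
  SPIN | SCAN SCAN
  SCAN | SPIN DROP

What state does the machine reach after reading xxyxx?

start at IDLE
read 'x': IDLE → IDLE
read 'x': IDLE → IDLE
read 'y': IDLE → SCAN
read 'x': SCAN → SPIN
read 'x': SPIN → SCAN

SCAN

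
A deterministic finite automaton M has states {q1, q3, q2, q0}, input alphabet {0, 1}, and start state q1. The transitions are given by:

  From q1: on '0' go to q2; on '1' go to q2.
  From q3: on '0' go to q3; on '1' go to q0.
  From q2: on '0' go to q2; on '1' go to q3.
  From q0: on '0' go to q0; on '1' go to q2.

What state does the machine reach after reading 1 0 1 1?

q0

q1 → q2 → q2 → q3 → q0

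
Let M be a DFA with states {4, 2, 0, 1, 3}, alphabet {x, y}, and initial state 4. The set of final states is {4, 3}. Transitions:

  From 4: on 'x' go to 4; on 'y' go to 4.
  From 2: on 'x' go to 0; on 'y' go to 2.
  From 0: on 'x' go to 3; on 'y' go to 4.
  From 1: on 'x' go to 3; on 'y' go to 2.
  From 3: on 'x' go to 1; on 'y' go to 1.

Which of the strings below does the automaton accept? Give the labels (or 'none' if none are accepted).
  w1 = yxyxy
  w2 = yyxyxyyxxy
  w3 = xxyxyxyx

w1: Trace: 4 -y-> 4 -x-> 4 -y-> 4 -x-> 4 -y-> 4  → end 4, accepted
w2: Trace: 4 -y-> 4 -y-> 4 -x-> 4 -y-> 4 -x-> 4 -y-> 4 -y-> 4 -x-> 4 -x-> 4 -y-> 4  → end 4, accepted
w3: Trace: 4 -x-> 4 -x-> 4 -y-> 4 -x-> 4 -y-> 4 -x-> 4 -y-> 4 -x-> 4  → end 4, accepted

w1, w2, w3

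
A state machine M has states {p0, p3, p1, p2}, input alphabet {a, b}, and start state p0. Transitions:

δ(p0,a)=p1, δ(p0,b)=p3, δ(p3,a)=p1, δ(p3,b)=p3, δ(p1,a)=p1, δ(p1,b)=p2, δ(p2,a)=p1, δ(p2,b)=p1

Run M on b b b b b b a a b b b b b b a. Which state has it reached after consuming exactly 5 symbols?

Trace: p0 -b-> p3 -b-> p3 -b-> p3 -b-> p3 -b-> p3
After 5 symbols: p3.

p3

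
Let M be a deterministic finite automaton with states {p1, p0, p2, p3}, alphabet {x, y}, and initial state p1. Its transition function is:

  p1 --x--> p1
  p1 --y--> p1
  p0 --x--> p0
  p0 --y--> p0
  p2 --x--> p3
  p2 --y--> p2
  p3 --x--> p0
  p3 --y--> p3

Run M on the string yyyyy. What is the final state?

p1 → p1 → p1 → p1 → p1 → p1

p1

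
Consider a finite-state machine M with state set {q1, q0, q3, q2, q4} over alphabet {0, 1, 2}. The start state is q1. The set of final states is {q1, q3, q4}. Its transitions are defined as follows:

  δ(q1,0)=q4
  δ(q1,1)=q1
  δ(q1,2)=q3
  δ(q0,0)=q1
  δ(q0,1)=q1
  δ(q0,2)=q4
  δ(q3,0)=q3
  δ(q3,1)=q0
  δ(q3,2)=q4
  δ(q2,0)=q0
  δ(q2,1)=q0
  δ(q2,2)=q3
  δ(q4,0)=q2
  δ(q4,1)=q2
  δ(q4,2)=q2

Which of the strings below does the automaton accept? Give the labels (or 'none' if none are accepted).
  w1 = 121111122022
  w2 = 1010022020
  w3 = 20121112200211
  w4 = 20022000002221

w1: Trace: q1 -1-> q1 -2-> q3 -1-> q0 -1-> q1 -1-> q1 -1-> q1 -1-> q1 -2-> q3 -2-> q4 -0-> q2 -2-> q3 -2-> q4  → end q4, accepted
w2: Trace: q1 -1-> q1 -0-> q4 -1-> q2 -0-> q0 -0-> q1 -2-> q3 -2-> q4 -0-> q2 -2-> q3 -0-> q3  → end q3, accepted
w3: Trace: q1 -2-> q3 -0-> q3 -1-> q0 -2-> q4 -1-> q2 -1-> q0 -1-> q1 -2-> q3 -2-> q4 -0-> q2 -0-> q0 -2-> q4 -1-> q2 -1-> q0  → end q0, rejected
w4: Trace: q1 -2-> q3 -0-> q3 -0-> q3 -2-> q4 -2-> q2 -0-> q0 -0-> q1 -0-> q4 -0-> q2 -0-> q0 -2-> q4 -2-> q2 -2-> q3 -1-> q0  → end q0, rejected

w1, w2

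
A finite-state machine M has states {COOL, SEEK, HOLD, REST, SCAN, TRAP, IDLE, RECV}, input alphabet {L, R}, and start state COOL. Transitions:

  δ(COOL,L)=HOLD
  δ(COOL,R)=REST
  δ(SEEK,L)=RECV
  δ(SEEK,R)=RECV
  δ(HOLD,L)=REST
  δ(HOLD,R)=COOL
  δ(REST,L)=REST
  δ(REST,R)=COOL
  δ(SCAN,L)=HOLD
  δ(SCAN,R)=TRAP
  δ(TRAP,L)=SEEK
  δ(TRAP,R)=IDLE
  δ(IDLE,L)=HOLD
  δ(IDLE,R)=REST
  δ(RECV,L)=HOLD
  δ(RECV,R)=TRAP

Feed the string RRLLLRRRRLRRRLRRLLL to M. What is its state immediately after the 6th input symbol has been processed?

COOL

COOL → REST → COOL → HOLD → REST → REST → COOL
After 6 symbols: COOL.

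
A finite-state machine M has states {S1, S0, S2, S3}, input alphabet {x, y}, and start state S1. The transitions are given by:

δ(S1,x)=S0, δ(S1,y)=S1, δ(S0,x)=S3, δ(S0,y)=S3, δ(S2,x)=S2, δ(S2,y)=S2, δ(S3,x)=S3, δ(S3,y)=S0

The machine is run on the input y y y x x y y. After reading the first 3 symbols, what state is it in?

S1

Trace: S1 -y-> S1 -y-> S1 -y-> S1
After 3 symbols: S1.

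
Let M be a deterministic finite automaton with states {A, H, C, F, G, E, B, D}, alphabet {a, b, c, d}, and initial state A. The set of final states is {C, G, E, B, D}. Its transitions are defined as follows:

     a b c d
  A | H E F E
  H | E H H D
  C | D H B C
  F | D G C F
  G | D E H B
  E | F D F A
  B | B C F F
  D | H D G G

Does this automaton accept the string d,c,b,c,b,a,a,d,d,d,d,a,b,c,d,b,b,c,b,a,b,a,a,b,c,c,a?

Yes

Trace: A -d-> E -c-> F -b-> G -c-> H -b-> H -a-> E -a-> F -d-> F -d-> F -d-> F -d-> F -a-> D -b-> D -c-> G -d-> B -b-> C -b-> H -c-> H -b-> H -a-> E -b-> D -a-> H -a-> E -b-> D -c-> G -c-> H -a-> E
End state E is accepting.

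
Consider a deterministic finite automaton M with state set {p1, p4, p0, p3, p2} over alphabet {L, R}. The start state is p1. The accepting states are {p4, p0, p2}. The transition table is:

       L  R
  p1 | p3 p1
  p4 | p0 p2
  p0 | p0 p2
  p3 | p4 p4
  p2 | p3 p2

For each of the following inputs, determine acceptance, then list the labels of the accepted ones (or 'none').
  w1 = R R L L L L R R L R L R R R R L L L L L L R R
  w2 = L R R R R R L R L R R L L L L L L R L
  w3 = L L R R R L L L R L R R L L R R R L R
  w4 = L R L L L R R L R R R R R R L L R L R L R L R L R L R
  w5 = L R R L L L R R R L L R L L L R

w1, w3, w4, w5

w1: Trace: p1 -R-> p1 -R-> p1 -L-> p3 -L-> p4 -L-> p0 -L-> p0 -R-> p2 -R-> p2 -L-> p3 -R-> p4 -L-> p0 -R-> p2 -R-> p2 -R-> p2 -R-> p2 -L-> p3 -L-> p4 -L-> p0 -L-> p0 -L-> p0 -L-> p0 -R-> p2 -R-> p2  → end p2, accepted
w2: Trace: p1 -L-> p3 -R-> p4 -R-> p2 -R-> p2 -R-> p2 -R-> p2 -L-> p3 -R-> p4 -L-> p0 -R-> p2 -R-> p2 -L-> p3 -L-> p4 -L-> p0 -L-> p0 -L-> p0 -L-> p0 -R-> p2 -L-> p3  → end p3, rejected
w3: Trace: p1 -L-> p3 -L-> p4 -R-> p2 -R-> p2 -R-> p2 -L-> p3 -L-> p4 -L-> p0 -R-> p2 -L-> p3 -R-> p4 -R-> p2 -L-> p3 -L-> p4 -R-> p2 -R-> p2 -R-> p2 -L-> p3 -R-> p4  → end p4, accepted
w4: Trace: p1 -L-> p3 -R-> p4 -L-> p0 -L-> p0 -L-> p0 -R-> p2 -R-> p2 -L-> p3 -R-> p4 -R-> p2 -R-> p2 -R-> p2 -R-> p2 -R-> p2 -L-> p3 -L-> p4 -R-> p2 -L-> p3 -R-> p4 -L-> p0 -R-> p2 -L-> p3 -R-> p4 -L-> p0 -R-> p2 -L-> p3 -R-> p4  → end p4, accepted
w5: Trace: p1 -L-> p3 -R-> p4 -R-> p2 -L-> p3 -L-> p4 -L-> p0 -R-> p2 -R-> p2 -R-> p2 -L-> p3 -L-> p4 -R-> p2 -L-> p3 -L-> p4 -L-> p0 -R-> p2  → end p2, accepted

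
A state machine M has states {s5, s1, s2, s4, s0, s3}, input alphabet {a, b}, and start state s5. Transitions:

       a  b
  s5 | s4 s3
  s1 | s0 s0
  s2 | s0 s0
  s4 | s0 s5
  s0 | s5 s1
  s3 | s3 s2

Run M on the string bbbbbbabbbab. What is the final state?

s1

Trace: s5 -b-> s3 -b-> s2 -b-> s0 -b-> s1 -b-> s0 -b-> s1 -a-> s0 -b-> s1 -b-> s0 -b-> s1 -a-> s0 -b-> s1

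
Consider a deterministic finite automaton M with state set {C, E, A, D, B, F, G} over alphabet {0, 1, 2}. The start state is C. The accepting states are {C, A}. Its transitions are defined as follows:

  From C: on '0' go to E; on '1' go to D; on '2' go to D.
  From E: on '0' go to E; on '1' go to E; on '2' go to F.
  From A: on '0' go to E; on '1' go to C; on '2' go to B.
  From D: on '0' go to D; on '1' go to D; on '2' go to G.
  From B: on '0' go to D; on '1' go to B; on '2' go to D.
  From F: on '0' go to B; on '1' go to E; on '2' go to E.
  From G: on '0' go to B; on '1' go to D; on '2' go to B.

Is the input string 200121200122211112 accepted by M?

C → D → D → D → D → G → D → G → B → D → D → G → B → D → D → D → D → D → G
End state G is not accepting.

No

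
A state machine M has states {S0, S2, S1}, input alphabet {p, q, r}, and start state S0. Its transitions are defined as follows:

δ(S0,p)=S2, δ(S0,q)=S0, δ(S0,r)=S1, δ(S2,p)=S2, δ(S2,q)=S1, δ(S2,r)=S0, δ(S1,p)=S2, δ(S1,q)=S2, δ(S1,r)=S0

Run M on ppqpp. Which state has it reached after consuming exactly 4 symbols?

S0 → S2 → S2 → S1 → S2
After 4 symbols: S2.

S2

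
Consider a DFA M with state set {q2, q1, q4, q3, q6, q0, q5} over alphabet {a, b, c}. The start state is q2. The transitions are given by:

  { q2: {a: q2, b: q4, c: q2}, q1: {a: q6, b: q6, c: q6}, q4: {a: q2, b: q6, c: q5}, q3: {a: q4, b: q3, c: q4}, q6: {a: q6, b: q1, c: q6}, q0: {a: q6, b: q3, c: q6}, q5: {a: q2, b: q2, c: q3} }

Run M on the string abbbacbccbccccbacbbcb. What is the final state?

q1

Trace: q2 -a-> q2 -b-> q4 -b-> q6 -b-> q1 -a-> q6 -c-> q6 -b-> q1 -c-> q6 -c-> q6 -b-> q1 -c-> q6 -c-> q6 -c-> q6 -c-> q6 -b-> q1 -a-> q6 -c-> q6 -b-> q1 -b-> q6 -c-> q6 -b-> q1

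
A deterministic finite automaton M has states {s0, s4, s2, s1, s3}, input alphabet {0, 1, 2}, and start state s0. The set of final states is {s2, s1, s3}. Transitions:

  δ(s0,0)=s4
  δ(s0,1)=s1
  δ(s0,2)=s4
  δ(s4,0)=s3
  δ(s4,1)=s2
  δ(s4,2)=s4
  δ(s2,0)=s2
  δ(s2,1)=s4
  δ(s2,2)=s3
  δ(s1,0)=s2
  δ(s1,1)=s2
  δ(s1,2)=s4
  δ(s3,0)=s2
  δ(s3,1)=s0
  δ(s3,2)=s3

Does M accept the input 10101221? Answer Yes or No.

Trace: s0 -1-> s1 -0-> s2 -1-> s4 -0-> s3 -1-> s0 -2-> s4 -2-> s4 -1-> s2
End state s2 is accepting.

Yes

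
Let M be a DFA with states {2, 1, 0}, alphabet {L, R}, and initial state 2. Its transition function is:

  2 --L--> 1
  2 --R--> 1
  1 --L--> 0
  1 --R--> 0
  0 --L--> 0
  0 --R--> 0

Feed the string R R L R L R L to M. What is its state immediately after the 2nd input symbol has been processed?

0

Trace: 2 -R-> 1 -R-> 0
After 2 symbols: 0.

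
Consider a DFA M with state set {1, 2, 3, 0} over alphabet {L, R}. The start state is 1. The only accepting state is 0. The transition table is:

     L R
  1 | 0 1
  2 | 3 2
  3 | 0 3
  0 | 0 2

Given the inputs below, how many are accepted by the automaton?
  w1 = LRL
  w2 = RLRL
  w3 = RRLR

w1: 1 → 0 → 2 → 3  → end 3, rejected
w2: 1 → 1 → 0 → 2 → 3  → end 3, rejected
w3: 1 → 1 → 1 → 0 → 2  → end 2, rejected

0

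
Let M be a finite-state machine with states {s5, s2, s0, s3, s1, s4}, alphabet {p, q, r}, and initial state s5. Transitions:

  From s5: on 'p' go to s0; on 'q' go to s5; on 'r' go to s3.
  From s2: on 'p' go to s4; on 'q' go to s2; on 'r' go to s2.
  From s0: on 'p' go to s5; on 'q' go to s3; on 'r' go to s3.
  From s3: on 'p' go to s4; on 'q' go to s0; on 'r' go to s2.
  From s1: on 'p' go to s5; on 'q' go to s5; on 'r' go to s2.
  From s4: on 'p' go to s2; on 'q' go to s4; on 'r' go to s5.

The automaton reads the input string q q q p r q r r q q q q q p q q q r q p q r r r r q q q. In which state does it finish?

s2

s5 → s5 → s5 → s5 → s0 → s3 → s0 → s3 → s2 → s2 → s2 → s2 → s2 → s2 → s4 → s4 → s4 → s4 → s5 → s5 → s0 → s3 → s2 → s2 → s2 → s2 → s2 → s2 → s2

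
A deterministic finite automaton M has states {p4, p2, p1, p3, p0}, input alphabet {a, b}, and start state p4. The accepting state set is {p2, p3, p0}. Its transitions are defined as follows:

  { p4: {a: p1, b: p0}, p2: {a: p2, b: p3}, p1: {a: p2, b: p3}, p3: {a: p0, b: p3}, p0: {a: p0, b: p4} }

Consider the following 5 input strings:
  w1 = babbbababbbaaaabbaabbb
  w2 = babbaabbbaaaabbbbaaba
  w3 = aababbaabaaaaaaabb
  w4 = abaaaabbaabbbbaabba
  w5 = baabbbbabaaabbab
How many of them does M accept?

2

w1: Trace: p4 -b-> p0 -a-> p0 -b-> p4 -b-> p0 -b-> p4 -a-> p1 -b-> p3 -a-> p0 -b-> p4 -b-> p0 -b-> p4 -a-> p1 -a-> p2 -a-> p2 -a-> p2 -b-> p3 -b-> p3 -a-> p0 -a-> p0 -b-> p4 -b-> p0 -b-> p4  → end p4, rejected
w2: Trace: p4 -b-> p0 -a-> p0 -b-> p4 -b-> p0 -a-> p0 -a-> p0 -b-> p4 -b-> p0 -b-> p4 -a-> p1 -a-> p2 -a-> p2 -a-> p2 -b-> p3 -b-> p3 -b-> p3 -b-> p3 -a-> p0 -a-> p0 -b-> p4 -a-> p1  → end p1, rejected
w3: Trace: p4 -a-> p1 -a-> p2 -b-> p3 -a-> p0 -b-> p4 -b-> p0 -a-> p0 -a-> p0 -b-> p4 -a-> p1 -a-> p2 -a-> p2 -a-> p2 -a-> p2 -a-> p2 -a-> p2 -b-> p3 -b-> p3  → end p3, accepted
w4: Trace: p4 -a-> p1 -b-> p3 -a-> p0 -a-> p0 -a-> p0 -a-> p0 -b-> p4 -b-> p0 -a-> p0 -a-> p0 -b-> p4 -b-> p0 -b-> p4 -b-> p0 -a-> p0 -a-> p0 -b-> p4 -b-> p0 -a-> p0  → end p0, accepted
w5: Trace: p4 -b-> p0 -a-> p0 -a-> p0 -b-> p4 -b-> p0 -b-> p4 -b-> p0 -a-> p0 -b-> p4 -a-> p1 -a-> p2 -a-> p2 -b-> p3 -b-> p3 -a-> p0 -b-> p4  → end p4, rejected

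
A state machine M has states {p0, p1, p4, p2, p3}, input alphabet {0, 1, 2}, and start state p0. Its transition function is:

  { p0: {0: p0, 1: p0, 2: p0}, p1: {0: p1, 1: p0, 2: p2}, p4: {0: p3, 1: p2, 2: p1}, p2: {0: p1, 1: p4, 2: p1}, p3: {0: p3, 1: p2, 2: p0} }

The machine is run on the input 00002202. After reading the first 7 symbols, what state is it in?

Trace: p0 -0-> p0 -0-> p0 -0-> p0 -0-> p0 -2-> p0 -2-> p0 -0-> p0
After 7 symbols: p0.

p0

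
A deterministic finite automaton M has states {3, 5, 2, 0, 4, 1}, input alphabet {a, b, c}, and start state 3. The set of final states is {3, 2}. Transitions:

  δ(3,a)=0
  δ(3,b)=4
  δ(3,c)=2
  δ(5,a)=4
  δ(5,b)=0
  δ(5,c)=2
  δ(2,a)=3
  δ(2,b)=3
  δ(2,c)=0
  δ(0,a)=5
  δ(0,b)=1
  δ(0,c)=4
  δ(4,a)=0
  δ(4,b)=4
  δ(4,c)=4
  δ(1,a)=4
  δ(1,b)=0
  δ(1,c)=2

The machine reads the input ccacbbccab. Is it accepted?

3 → 2 → 0 → 5 → 2 → 3 → 4 → 4 → 4 → 0 → 1
End state 1 is not accepting.

No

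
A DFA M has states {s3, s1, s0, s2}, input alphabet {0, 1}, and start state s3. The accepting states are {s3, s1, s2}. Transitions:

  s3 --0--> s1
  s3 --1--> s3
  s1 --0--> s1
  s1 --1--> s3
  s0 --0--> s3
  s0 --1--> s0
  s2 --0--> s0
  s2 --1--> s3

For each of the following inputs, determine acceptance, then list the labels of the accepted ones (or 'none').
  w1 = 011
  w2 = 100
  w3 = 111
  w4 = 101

w1: Trace: s3 -0-> s1 -1-> s3 -1-> s3  → end s3, accepted
w2: Trace: s3 -1-> s3 -0-> s1 -0-> s1  → end s1, accepted
w3: Trace: s3 -1-> s3 -1-> s3 -1-> s3  → end s3, accepted
w4: Trace: s3 -1-> s3 -0-> s1 -1-> s3  → end s3, accepted

w1, w2, w3, w4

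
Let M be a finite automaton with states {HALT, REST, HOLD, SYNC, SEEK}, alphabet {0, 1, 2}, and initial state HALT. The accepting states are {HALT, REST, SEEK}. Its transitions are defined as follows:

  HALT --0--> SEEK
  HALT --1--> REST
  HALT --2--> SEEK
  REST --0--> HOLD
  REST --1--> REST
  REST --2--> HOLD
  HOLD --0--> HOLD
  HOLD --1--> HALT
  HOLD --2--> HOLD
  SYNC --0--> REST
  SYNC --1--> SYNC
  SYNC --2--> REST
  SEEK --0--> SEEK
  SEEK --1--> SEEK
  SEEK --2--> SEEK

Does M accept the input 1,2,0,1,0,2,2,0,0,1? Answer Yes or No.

start at HALT
read '1': HALT → REST
read '2': REST → HOLD
read '0': HOLD → HOLD
read '1': HOLD → HALT
read '0': HALT → SEEK
read '2': SEEK → SEEK
read '2': SEEK → SEEK
read '0': SEEK → SEEK
read '0': SEEK → SEEK
read '1': SEEK → SEEK
End state SEEK is accepting.

Yes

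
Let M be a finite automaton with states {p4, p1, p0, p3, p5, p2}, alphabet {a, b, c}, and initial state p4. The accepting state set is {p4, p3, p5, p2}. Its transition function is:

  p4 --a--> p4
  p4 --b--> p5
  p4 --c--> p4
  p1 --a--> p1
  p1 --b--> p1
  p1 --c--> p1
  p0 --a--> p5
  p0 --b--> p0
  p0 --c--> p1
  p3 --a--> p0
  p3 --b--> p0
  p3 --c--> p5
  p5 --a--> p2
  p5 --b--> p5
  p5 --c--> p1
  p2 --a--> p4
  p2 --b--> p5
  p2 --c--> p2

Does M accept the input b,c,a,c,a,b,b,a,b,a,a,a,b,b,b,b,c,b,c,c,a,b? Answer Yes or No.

Trace: p4 -b-> p5 -c-> p1 -a-> p1 -c-> p1 -a-> p1 -b-> p1 -b-> p1 -a-> p1 -b-> p1 -a-> p1 -a-> p1 -a-> p1 -b-> p1 -b-> p1 -b-> p1 -b-> p1 -c-> p1 -b-> p1 -c-> p1 -c-> p1 -a-> p1 -b-> p1
End state p1 is not accepting.

No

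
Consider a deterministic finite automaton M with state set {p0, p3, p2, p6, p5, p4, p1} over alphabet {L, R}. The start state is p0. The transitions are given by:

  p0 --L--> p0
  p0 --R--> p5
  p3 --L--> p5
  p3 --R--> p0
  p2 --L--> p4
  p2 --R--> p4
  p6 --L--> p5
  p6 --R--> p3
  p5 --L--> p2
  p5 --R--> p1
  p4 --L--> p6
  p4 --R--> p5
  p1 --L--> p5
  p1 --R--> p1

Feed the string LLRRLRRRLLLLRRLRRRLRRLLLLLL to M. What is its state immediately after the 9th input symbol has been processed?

Trace: p0 -L-> p0 -L-> p0 -R-> p5 -R-> p1 -L-> p5 -R-> p1 -R-> p1 -R-> p1 -L-> p5
After 9 symbols: p5.

p5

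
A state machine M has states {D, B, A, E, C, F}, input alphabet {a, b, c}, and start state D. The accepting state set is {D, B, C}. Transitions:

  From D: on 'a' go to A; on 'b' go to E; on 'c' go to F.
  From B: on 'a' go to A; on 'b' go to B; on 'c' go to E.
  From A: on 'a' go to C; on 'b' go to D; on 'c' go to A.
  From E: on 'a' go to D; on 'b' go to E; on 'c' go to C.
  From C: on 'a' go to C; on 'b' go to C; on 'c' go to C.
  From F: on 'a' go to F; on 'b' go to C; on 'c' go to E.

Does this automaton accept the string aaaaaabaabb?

D → A → C → C → C → C → C → C → C → C → C → C
End state C is accepting.

Yes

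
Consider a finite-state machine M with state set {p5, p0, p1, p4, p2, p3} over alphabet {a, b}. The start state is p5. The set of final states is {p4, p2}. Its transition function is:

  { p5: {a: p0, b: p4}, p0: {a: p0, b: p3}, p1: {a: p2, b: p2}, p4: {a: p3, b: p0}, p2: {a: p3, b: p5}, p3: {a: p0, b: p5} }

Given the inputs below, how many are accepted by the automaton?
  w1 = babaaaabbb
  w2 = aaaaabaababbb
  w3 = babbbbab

w1: Trace: p5 -b-> p4 -a-> p3 -b-> p5 -a-> p0 -a-> p0 -a-> p0 -a-> p0 -b-> p3 -b-> p5 -b-> p4  → end p4, accepted
w2: Trace: p5 -a-> p0 -a-> p0 -a-> p0 -a-> p0 -a-> p0 -b-> p3 -a-> p0 -a-> p0 -b-> p3 -a-> p0 -b-> p3 -b-> p5 -b-> p4  → end p4, accepted
w3: Trace: p5 -b-> p4 -a-> p3 -b-> p5 -b-> p4 -b-> p0 -b-> p3 -a-> p0 -b-> p3  → end p3, rejected

2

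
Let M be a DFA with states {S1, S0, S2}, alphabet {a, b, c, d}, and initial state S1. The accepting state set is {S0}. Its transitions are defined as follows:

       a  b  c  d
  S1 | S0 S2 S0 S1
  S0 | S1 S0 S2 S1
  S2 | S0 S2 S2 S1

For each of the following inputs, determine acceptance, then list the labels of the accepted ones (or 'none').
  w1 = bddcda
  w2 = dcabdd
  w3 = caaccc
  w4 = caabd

w1: S1 → S2 → S1 → S1 → S0 → S1 → S0  → end S0, accepted
w2: S1 → S1 → S0 → S1 → S2 → S1 → S1  → end S1, rejected
w3: S1 → S0 → S1 → S0 → S2 → S2 → S2  → end S2, rejected
w4: S1 → S0 → S1 → S0 → S0 → S1  → end S1, rejected

w1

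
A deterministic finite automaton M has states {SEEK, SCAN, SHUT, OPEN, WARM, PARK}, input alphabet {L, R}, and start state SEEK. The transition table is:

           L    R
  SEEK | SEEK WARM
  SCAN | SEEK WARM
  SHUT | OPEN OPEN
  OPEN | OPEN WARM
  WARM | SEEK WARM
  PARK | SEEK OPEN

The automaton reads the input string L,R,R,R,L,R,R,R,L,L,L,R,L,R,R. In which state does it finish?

Trace: SEEK -L-> SEEK -R-> WARM -R-> WARM -R-> WARM -L-> SEEK -R-> WARM -R-> WARM -R-> WARM -L-> SEEK -L-> SEEK -L-> SEEK -R-> WARM -L-> SEEK -R-> WARM -R-> WARM

WARM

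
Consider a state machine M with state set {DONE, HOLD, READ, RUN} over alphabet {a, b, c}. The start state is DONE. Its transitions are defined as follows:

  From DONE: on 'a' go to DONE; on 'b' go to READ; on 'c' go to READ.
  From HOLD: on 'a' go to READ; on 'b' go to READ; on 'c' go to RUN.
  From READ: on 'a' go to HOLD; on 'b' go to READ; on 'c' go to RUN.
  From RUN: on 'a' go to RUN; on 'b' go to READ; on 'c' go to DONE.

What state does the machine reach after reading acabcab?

start at DONE
read 'a': DONE → DONE
read 'c': DONE → READ
read 'a': READ → HOLD
read 'b': HOLD → READ
read 'c': READ → RUN
read 'a': RUN → RUN
read 'b': RUN → READ

READ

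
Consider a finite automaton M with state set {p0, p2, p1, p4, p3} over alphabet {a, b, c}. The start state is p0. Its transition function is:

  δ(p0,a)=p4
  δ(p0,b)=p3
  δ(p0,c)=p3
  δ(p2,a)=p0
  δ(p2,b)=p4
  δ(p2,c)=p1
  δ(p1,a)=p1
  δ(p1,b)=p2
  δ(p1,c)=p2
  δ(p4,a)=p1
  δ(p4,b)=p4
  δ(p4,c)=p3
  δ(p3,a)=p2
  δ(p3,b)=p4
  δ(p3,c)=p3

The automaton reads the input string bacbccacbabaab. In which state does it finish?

p4

p0 → p3 → p2 → p1 → p2 → p1 → p2 → p0 → p3 → p4 → p1 → p2 → p0 → p4 → p4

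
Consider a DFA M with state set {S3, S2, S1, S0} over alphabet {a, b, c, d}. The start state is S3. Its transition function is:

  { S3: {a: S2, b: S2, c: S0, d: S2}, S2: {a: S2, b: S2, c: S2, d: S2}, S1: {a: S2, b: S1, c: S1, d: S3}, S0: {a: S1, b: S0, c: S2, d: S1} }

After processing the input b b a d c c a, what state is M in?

Trace: S3 -b-> S2 -b-> S2 -a-> S2 -d-> S2 -c-> S2 -c-> S2 -a-> S2

S2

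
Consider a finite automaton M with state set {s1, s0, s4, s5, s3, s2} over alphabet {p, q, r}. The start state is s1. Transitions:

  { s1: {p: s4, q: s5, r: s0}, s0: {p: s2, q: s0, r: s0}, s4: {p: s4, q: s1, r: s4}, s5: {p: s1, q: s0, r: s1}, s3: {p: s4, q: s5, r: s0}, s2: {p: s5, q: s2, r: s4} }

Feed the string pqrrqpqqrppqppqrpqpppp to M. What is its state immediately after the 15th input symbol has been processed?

start at s1
read 'p': s1 → s4
read 'q': s4 → s1
read 'r': s1 → s0
read 'r': s0 → s0
read 'q': s0 → s0
read 'p': s0 → s2
read 'q': s2 → s2
read 'q': s2 → s2
read 'r': s2 → s4
read 'p': s4 → s4
read 'p': s4 → s4
read 'q': s4 → s1
read 'p': s1 → s4
read 'p': s4 → s4
read 'q': s4 → s1
After 15 symbols: s1.

s1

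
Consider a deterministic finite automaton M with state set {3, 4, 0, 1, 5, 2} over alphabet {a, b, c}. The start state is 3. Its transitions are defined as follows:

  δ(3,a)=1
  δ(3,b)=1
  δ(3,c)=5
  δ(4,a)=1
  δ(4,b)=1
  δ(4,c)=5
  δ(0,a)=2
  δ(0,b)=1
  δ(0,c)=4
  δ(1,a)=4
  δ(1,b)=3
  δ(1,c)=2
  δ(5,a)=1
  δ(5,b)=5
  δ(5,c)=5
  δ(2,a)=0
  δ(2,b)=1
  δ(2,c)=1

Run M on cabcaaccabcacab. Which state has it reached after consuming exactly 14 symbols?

3 → 5 → 1 → 3 → 5 → 1 → 4 → 5 → 5 → 1 → 3 → 5 → 1 → 2 → 0
After 14 symbols: 0.

0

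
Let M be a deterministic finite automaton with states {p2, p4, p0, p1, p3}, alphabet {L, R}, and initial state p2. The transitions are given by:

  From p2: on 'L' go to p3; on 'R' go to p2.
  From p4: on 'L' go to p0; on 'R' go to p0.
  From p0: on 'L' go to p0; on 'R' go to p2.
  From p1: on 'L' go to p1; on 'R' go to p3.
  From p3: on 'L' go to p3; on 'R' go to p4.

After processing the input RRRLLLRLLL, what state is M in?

p0

start at p2
read 'R': p2 → p2
read 'R': p2 → p2
read 'R': p2 → p2
read 'L': p2 → p3
read 'L': p3 → p3
read 'L': p3 → p3
read 'R': p3 → p4
read 'L': p4 → p0
read 'L': p0 → p0
read 'L': p0 → p0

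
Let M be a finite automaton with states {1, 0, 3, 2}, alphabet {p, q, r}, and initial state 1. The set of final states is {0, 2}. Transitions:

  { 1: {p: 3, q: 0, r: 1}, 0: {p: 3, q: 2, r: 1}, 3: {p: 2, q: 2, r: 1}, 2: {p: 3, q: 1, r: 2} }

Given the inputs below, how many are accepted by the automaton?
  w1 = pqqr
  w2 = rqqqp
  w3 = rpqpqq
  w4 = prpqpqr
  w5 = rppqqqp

1

w1: Trace: 1 -p-> 3 -q-> 2 -q-> 1 -r-> 1  → end 1, rejected
w2: Trace: 1 -r-> 1 -q-> 0 -q-> 2 -q-> 1 -p-> 3  → end 3, rejected
w3: Trace: 1 -r-> 1 -p-> 3 -q-> 2 -p-> 3 -q-> 2 -q-> 1  → end 1, rejected
w4: Trace: 1 -p-> 3 -r-> 1 -p-> 3 -q-> 2 -p-> 3 -q-> 2 -r-> 2  → end 2, accepted
w5: Trace: 1 -r-> 1 -p-> 3 -p-> 2 -q-> 1 -q-> 0 -q-> 2 -p-> 3  → end 3, rejected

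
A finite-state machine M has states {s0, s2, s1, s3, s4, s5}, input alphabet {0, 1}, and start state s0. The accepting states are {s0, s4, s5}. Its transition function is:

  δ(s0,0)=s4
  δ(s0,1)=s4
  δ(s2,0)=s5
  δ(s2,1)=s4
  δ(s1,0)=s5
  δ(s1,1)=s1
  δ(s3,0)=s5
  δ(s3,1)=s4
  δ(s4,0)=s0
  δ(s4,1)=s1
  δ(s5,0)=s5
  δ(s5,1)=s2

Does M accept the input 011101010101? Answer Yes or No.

No

Trace: s0 -0-> s4 -1-> s1 -1-> s1 -1-> s1 -0-> s5 -1-> s2 -0-> s5 -1-> s2 -0-> s5 -1-> s2 -0-> s5 -1-> s2
End state s2 is not accepting.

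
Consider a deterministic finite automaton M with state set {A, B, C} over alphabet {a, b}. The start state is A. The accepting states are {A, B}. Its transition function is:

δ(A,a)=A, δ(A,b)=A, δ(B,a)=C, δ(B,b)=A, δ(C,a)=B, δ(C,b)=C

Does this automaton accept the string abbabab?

Yes

start at A
read 'a': A → A
read 'b': A → A
read 'b': A → A
read 'a': A → A
read 'b': A → A
read 'a': A → A
read 'b': A → A
End state A is accepting.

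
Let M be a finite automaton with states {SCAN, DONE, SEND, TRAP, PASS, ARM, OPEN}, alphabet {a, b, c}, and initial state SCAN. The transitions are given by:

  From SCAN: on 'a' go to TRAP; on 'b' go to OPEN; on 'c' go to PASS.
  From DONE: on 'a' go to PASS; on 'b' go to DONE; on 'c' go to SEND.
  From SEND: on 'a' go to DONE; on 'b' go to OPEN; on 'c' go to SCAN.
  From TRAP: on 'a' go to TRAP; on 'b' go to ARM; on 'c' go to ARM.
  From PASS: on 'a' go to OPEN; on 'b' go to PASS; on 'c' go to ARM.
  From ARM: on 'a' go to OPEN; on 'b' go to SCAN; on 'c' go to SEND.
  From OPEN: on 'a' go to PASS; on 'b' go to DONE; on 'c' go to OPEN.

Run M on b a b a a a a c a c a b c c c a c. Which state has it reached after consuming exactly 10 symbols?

start at SCAN
read 'b': SCAN → OPEN
read 'a': OPEN → PASS
read 'b': PASS → PASS
read 'a': PASS → OPEN
read 'a': OPEN → PASS
read 'a': PASS → OPEN
read 'a': OPEN → PASS
read 'c': PASS → ARM
read 'a': ARM → OPEN
read 'c': OPEN → OPEN
After 10 symbols: OPEN.

OPEN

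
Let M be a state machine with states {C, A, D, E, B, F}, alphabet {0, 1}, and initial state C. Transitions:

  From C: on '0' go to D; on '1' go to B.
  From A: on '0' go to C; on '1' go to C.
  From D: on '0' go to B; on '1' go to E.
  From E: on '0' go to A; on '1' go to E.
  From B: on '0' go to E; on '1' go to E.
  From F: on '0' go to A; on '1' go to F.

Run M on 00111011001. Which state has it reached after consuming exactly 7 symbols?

start at C
read '0': C → D
read '0': D → B
read '1': B → E
read '1': E → E
read '1': E → E
read '0': E → A
read '1': A → C
After 7 symbols: C.

C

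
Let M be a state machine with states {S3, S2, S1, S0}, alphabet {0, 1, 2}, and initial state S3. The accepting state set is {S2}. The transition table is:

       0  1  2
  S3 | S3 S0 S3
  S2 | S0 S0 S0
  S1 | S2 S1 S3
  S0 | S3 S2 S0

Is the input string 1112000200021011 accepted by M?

Trace: S3 -1-> S0 -1-> S2 -1-> S0 -2-> S0 -0-> S3 -0-> S3 -0-> S3 -2-> S3 -0-> S3 -0-> S3 -0-> S3 -2-> S3 -1-> S0 -0-> S3 -1-> S0 -1-> S2
End state S2 is accepting.

Yes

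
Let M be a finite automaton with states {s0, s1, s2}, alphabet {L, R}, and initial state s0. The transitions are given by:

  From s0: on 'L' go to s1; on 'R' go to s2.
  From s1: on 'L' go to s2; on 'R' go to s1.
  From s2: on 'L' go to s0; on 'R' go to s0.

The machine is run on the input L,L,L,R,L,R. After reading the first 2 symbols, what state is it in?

start at s0
read 'L': s0 → s1
read 'L': s1 → s2
After 2 symbols: s2.

s2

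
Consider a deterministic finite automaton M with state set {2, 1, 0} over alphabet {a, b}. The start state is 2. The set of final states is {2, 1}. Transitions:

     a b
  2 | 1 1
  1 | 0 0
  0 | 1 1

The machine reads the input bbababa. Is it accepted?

2 → 1 → 0 → 1 → 0 → 1 → 0 → 1
End state 1 is accepting.

Yes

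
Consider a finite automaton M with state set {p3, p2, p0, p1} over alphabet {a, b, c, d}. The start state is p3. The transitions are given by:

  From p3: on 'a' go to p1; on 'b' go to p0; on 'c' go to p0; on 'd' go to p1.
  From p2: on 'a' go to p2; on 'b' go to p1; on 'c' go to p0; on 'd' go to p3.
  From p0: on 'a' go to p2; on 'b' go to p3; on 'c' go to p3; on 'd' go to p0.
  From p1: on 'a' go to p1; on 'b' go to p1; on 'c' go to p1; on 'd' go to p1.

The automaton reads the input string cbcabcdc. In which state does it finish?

Trace: p3 -c-> p0 -b-> p3 -c-> p0 -a-> p2 -b-> p1 -c-> p1 -d-> p1 -c-> p1

p1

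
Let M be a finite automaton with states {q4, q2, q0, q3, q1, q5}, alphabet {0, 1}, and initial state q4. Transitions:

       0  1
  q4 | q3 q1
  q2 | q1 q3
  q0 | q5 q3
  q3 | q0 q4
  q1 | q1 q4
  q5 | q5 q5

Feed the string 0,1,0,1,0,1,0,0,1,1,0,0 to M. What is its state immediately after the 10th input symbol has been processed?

q4 → q3 → q4 → q3 → q4 → q3 → q4 → q3 → q0 → q3 → q4
After 10 symbols: q4.

q4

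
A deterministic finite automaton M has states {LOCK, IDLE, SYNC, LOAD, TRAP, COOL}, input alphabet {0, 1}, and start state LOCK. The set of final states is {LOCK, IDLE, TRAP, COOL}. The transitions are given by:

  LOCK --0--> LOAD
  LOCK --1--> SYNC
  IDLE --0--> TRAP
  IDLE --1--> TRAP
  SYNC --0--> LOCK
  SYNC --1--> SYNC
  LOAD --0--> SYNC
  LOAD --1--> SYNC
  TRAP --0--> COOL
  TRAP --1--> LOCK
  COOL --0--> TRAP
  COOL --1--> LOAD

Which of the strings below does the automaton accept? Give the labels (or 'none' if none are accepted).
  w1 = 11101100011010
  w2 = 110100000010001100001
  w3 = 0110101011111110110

w1:
  start at LOCK
  read '1': LOCK → SYNC
  read '1': SYNC → SYNC
  read '1': SYNC → SYNC
  read '0': SYNC → LOCK
  read '1': LOCK → SYNC
  read '1': SYNC → SYNC
  read '0': SYNC → LOCK
  read '0': LOCK → LOAD
  read '0': LOAD → SYNC
  read '1': SYNC → SYNC
  read '1': SYNC → SYNC
  read '0': SYNC → LOCK
  read '1': LOCK → SYNC
  read '0': SYNC → LOCK
  end LOCK, accepted
w2:
  start at LOCK
  read '1': LOCK → SYNC
  read '1': SYNC → SYNC
  read '0': SYNC → LOCK
  read '1': LOCK → SYNC
  read '0': SYNC → LOCK
  read '0': LOCK → LOAD
  read '0': LOAD → SYNC
  read '0': SYNC → LOCK
  read '0': LOCK → LOAD
  read '0': LOAD → SYNC
  read '1': SYNC → SYNC
  read '0': SYNC → LOCK
  read '0': LOCK → LOAD
  read '0': LOAD → SYNC
  read '1': SYNC → SYNC
  read '1': SYNC → SYNC
  read '0': SYNC → LOCK
  read '0': LOCK → LOAD
  read '0': LOAD → SYNC
  read '0': SYNC → LOCK
  read '1': LOCK → SYNC
  end SYNC, rejected
w3:
  start at LOCK
  read '0': LOCK → LOAD
  read '1': LOAD → SYNC
  read '1': SYNC → SYNC
  read '0': SYNC → LOCK
  read '1': LOCK → SYNC
  read '0': SYNC → LOCK
  read '1': LOCK → SYNC
  read '0': SYNC → LOCK
  read '1': LOCK → SYNC
  read '1': SYNC → SYNC
  read '1': SYNC → SYNC
  read '1': SYNC → SYNC
  read '1': SYNC → SYNC
  read '1': SYNC → SYNC
  read '1': SYNC → SYNC
  read '0': SYNC → LOCK
  read '1': LOCK → SYNC
  read '1': SYNC → SYNC
  read '0': SYNC → LOCK
  end LOCK, accepted

w1, w3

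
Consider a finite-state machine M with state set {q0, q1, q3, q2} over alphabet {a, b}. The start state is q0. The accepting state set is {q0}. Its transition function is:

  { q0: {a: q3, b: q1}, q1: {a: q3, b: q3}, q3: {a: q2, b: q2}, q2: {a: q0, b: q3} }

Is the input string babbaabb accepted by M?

Trace: q0 -b-> q1 -a-> q3 -b-> q2 -b-> q3 -a-> q2 -a-> q0 -b-> q1 -b-> q3
End state q3 is not accepting.

No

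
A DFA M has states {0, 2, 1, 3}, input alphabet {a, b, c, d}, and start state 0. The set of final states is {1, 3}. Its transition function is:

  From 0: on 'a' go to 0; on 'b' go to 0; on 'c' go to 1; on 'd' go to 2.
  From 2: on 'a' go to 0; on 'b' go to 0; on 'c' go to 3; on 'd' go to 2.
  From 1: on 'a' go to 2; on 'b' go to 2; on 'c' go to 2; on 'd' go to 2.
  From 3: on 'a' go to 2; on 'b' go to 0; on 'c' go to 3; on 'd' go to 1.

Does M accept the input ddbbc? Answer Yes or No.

0 → 2 → 2 → 0 → 0 → 1
End state 1 is accepting.

Yes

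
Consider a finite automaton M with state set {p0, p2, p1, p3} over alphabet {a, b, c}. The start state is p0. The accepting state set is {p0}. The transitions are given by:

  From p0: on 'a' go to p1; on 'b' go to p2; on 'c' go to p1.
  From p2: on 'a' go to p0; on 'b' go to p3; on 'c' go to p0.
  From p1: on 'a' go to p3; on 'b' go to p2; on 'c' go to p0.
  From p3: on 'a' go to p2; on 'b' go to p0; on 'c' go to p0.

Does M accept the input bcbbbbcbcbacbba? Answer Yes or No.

start at p0
read 'b': p0 → p2
read 'c': p2 → p0
read 'b': p0 → p2
read 'b': p2 → p3
read 'b': p3 → p0
read 'b': p0 → p2
read 'c': p2 → p0
read 'b': p0 → p2
read 'c': p2 → p0
read 'b': p0 → p2
read 'a': p2 → p0
read 'c': p0 → p1
read 'b': p1 → p2
read 'b': p2 → p3
read 'a': p3 → p2
End state p2 is not accepting.

No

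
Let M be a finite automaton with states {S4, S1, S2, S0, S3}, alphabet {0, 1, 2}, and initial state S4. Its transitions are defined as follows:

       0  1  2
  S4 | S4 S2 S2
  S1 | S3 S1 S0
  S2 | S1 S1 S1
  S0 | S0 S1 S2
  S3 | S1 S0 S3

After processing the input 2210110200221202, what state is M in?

S0

Trace: S4 -2-> S2 -2-> S1 -1-> S1 -0-> S3 -1-> S0 -1-> S1 -0-> S3 -2-> S3 -0-> S1 -0-> S3 -2-> S3 -2-> S3 -1-> S0 -2-> S2 -0-> S1 -2-> S0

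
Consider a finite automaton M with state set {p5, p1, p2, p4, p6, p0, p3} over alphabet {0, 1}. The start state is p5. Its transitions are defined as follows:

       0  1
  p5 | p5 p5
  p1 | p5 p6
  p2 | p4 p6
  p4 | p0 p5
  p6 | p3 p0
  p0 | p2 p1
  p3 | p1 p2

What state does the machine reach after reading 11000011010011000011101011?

p5 → p5 → p5 → p5 → p5 → p5 → p5 → p5 → p5 → p5 → p5 → p5 → p5 → p5 → p5 → p5 → p5 → p5 → p5 → p5 → p5 → p5 → p5 → p5 → p5 → p5 → p5

p5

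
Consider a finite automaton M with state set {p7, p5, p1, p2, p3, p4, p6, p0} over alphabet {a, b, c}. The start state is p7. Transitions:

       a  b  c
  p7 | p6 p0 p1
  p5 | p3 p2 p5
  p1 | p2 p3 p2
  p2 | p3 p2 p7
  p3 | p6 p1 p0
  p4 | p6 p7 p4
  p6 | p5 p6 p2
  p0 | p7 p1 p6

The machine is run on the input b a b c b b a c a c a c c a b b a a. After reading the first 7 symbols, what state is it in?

p5

p7 → p0 → p7 → p0 → p6 → p6 → p6 → p5
After 7 symbols: p5.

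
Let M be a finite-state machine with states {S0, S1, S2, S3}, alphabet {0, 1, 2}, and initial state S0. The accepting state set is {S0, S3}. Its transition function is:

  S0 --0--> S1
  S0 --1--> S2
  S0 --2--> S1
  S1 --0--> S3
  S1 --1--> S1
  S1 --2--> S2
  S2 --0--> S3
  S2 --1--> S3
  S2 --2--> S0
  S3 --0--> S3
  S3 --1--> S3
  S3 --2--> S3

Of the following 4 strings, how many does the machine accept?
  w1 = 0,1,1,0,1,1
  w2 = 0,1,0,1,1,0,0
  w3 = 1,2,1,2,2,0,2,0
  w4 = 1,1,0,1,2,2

w1:
  start at S0
  read '0': S0 → S1
  read '1': S1 → S1
  read '1': S1 → S1
  read '0': S1 → S3
  read '1': S3 → S3
  read '1': S3 → S3
  end S3, accepted
w2:
  start at S0
  read '0': S0 → S1
  read '1': S1 → S1
  read '0': S1 → S3
  read '1': S3 → S3
  read '1': S3 → S3
  read '0': S3 → S3
  read '0': S3 → S3
  end S3, accepted
w3:
  start at S0
  read '1': S0 → S2
  read '2': S2 → S0
  read '1': S0 → S2
  read '2': S2 → S0
  read '2': S0 → S1
  read '0': S1 → S3
  read '2': S3 → S3
  read '0': S3 → S3
  end S3, accepted
w4:
  start at S0
  read '1': S0 → S2
  read '1': S2 → S3
  read '0': S3 → S3
  read '1': S3 → S3
  read '2': S3 → S3
  read '2': S3 → S3
  end S3, accepted

4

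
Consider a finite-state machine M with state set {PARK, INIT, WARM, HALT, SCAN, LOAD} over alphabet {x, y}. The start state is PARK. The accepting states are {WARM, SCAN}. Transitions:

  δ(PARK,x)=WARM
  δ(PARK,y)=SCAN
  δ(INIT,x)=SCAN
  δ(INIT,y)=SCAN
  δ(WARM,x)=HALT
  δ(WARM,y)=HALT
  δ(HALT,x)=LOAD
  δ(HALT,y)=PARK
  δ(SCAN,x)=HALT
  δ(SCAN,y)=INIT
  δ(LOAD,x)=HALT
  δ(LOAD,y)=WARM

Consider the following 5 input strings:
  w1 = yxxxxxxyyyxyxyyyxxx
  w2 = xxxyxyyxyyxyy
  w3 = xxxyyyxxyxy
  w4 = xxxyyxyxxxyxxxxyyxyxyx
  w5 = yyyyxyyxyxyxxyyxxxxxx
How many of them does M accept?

w1: Trace: PARK -y-> SCAN -x-> HALT -x-> LOAD -x-> HALT -x-> LOAD -x-> HALT -x-> LOAD -y-> WARM -y-> HALT -y-> PARK -x-> WARM -y-> HALT -x-> LOAD -y-> WARM -y-> HALT -y-> PARK -x-> WARM -x-> HALT -x-> LOAD  → end LOAD, rejected
w2: Trace: PARK -x-> WARM -x-> HALT -x-> LOAD -y-> WARM -x-> HALT -y-> PARK -y-> SCAN -x-> HALT -y-> PARK -y-> SCAN -x-> HALT -y-> PARK -y-> SCAN  → end SCAN, accepted
w3: Trace: PARK -x-> WARM -x-> HALT -x-> LOAD -y-> WARM -y-> HALT -y-> PARK -x-> WARM -x-> HALT -y-> PARK -x-> WARM -y-> HALT  → end HALT, rejected
w4: Trace: PARK -x-> WARM -x-> HALT -x-> LOAD -y-> WARM -y-> HALT -x-> LOAD -y-> WARM -x-> HALT -x-> LOAD -x-> HALT -y-> PARK -x-> WARM -x-> HALT -x-> LOAD -x-> HALT -y-> PARK -y-> SCAN -x-> HALT -y-> PARK -x-> WARM -y-> HALT -x-> LOAD  → end LOAD, rejected
w5: Trace: PARK -y-> SCAN -y-> INIT -y-> SCAN -y-> INIT -x-> SCAN -y-> INIT -y-> SCAN -x-> HALT -y-> PARK -x-> WARM -y-> HALT -x-> LOAD -x-> HALT -y-> PARK -y-> SCAN -x-> HALT -x-> LOAD -x-> HALT -x-> LOAD -x-> HALT -x-> LOAD  → end LOAD, rejected

1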